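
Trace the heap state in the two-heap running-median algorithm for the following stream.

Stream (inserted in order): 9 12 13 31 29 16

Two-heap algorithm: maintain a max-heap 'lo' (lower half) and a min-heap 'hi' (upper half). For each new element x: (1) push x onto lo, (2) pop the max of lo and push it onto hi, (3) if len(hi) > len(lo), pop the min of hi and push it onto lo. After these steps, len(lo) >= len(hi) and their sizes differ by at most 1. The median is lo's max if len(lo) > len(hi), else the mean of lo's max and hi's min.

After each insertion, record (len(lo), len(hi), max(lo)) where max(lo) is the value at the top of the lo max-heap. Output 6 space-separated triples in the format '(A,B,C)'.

Answer: (1,0,9) (1,1,9) (2,1,12) (2,2,12) (3,2,13) (3,3,13)

Derivation:
Step 1: insert 9 -> lo=[9] hi=[] -> (len(lo)=1, len(hi)=0, max(lo)=9)
Step 2: insert 12 -> lo=[9] hi=[12] -> (len(lo)=1, len(hi)=1, max(lo)=9)
Step 3: insert 13 -> lo=[9, 12] hi=[13] -> (len(lo)=2, len(hi)=1, max(lo)=12)
Step 4: insert 31 -> lo=[9, 12] hi=[13, 31] -> (len(lo)=2, len(hi)=2, max(lo)=12)
Step 5: insert 29 -> lo=[9, 12, 13] hi=[29, 31] -> (len(lo)=3, len(hi)=2, max(lo)=13)
Step 6: insert 16 -> lo=[9, 12, 13] hi=[16, 29, 31] -> (len(lo)=3, len(hi)=3, max(lo)=13)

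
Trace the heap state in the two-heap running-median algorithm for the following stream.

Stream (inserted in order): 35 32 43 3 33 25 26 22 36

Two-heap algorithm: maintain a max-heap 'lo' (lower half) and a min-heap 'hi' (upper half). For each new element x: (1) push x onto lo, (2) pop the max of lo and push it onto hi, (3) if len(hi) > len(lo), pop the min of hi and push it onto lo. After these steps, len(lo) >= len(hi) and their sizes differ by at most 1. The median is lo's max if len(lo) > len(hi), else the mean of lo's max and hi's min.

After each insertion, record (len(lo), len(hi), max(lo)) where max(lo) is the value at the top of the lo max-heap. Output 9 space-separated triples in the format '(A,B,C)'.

Step 1: insert 35 -> lo=[35] hi=[] -> (len(lo)=1, len(hi)=0, max(lo)=35)
Step 2: insert 32 -> lo=[32] hi=[35] -> (len(lo)=1, len(hi)=1, max(lo)=32)
Step 3: insert 43 -> lo=[32, 35] hi=[43] -> (len(lo)=2, len(hi)=1, max(lo)=35)
Step 4: insert 3 -> lo=[3, 32] hi=[35, 43] -> (len(lo)=2, len(hi)=2, max(lo)=32)
Step 5: insert 33 -> lo=[3, 32, 33] hi=[35, 43] -> (len(lo)=3, len(hi)=2, max(lo)=33)
Step 6: insert 25 -> lo=[3, 25, 32] hi=[33, 35, 43] -> (len(lo)=3, len(hi)=3, max(lo)=32)
Step 7: insert 26 -> lo=[3, 25, 26, 32] hi=[33, 35, 43] -> (len(lo)=4, len(hi)=3, max(lo)=32)
Step 8: insert 22 -> lo=[3, 22, 25, 26] hi=[32, 33, 35, 43] -> (len(lo)=4, len(hi)=4, max(lo)=26)
Step 9: insert 36 -> lo=[3, 22, 25, 26, 32] hi=[33, 35, 36, 43] -> (len(lo)=5, len(hi)=4, max(lo)=32)

Answer: (1,0,35) (1,1,32) (2,1,35) (2,2,32) (3,2,33) (3,3,32) (4,3,32) (4,4,26) (5,4,32)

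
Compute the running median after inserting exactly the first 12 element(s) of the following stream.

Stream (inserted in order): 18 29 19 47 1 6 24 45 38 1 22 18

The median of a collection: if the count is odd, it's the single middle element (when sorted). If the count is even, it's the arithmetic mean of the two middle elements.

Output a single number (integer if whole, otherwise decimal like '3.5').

Answer: 20.5

Derivation:
Step 1: insert 18 -> lo=[18] (size 1, max 18) hi=[] (size 0) -> median=18
Step 2: insert 29 -> lo=[18] (size 1, max 18) hi=[29] (size 1, min 29) -> median=23.5
Step 3: insert 19 -> lo=[18, 19] (size 2, max 19) hi=[29] (size 1, min 29) -> median=19
Step 4: insert 47 -> lo=[18, 19] (size 2, max 19) hi=[29, 47] (size 2, min 29) -> median=24
Step 5: insert 1 -> lo=[1, 18, 19] (size 3, max 19) hi=[29, 47] (size 2, min 29) -> median=19
Step 6: insert 6 -> lo=[1, 6, 18] (size 3, max 18) hi=[19, 29, 47] (size 3, min 19) -> median=18.5
Step 7: insert 24 -> lo=[1, 6, 18, 19] (size 4, max 19) hi=[24, 29, 47] (size 3, min 24) -> median=19
Step 8: insert 45 -> lo=[1, 6, 18, 19] (size 4, max 19) hi=[24, 29, 45, 47] (size 4, min 24) -> median=21.5
Step 9: insert 38 -> lo=[1, 6, 18, 19, 24] (size 5, max 24) hi=[29, 38, 45, 47] (size 4, min 29) -> median=24
Step 10: insert 1 -> lo=[1, 1, 6, 18, 19] (size 5, max 19) hi=[24, 29, 38, 45, 47] (size 5, min 24) -> median=21.5
Step 11: insert 22 -> lo=[1, 1, 6, 18, 19, 22] (size 6, max 22) hi=[24, 29, 38, 45, 47] (size 5, min 24) -> median=22
Step 12: insert 18 -> lo=[1, 1, 6, 18, 18, 19] (size 6, max 19) hi=[22, 24, 29, 38, 45, 47] (size 6, min 22) -> median=20.5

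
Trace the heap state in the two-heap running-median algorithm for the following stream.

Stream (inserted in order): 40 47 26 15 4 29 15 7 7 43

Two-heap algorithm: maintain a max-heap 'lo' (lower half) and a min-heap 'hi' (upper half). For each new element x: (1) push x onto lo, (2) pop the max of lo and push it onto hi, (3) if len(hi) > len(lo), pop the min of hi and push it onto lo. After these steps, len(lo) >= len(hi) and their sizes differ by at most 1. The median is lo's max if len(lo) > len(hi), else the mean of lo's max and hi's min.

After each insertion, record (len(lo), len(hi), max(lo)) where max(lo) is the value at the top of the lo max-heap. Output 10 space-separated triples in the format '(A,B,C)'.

Step 1: insert 40 -> lo=[40] hi=[] -> (len(lo)=1, len(hi)=0, max(lo)=40)
Step 2: insert 47 -> lo=[40] hi=[47] -> (len(lo)=1, len(hi)=1, max(lo)=40)
Step 3: insert 26 -> lo=[26, 40] hi=[47] -> (len(lo)=2, len(hi)=1, max(lo)=40)
Step 4: insert 15 -> lo=[15, 26] hi=[40, 47] -> (len(lo)=2, len(hi)=2, max(lo)=26)
Step 5: insert 4 -> lo=[4, 15, 26] hi=[40, 47] -> (len(lo)=3, len(hi)=2, max(lo)=26)
Step 6: insert 29 -> lo=[4, 15, 26] hi=[29, 40, 47] -> (len(lo)=3, len(hi)=3, max(lo)=26)
Step 7: insert 15 -> lo=[4, 15, 15, 26] hi=[29, 40, 47] -> (len(lo)=4, len(hi)=3, max(lo)=26)
Step 8: insert 7 -> lo=[4, 7, 15, 15] hi=[26, 29, 40, 47] -> (len(lo)=4, len(hi)=4, max(lo)=15)
Step 9: insert 7 -> lo=[4, 7, 7, 15, 15] hi=[26, 29, 40, 47] -> (len(lo)=5, len(hi)=4, max(lo)=15)
Step 10: insert 43 -> lo=[4, 7, 7, 15, 15] hi=[26, 29, 40, 43, 47] -> (len(lo)=5, len(hi)=5, max(lo)=15)

Answer: (1,0,40) (1,1,40) (2,1,40) (2,2,26) (3,2,26) (3,3,26) (4,3,26) (4,4,15) (5,4,15) (5,5,15)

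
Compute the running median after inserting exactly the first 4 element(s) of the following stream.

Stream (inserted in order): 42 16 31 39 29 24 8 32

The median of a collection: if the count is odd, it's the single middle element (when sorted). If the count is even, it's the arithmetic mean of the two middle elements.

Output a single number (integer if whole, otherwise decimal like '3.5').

Answer: 35

Derivation:
Step 1: insert 42 -> lo=[42] (size 1, max 42) hi=[] (size 0) -> median=42
Step 2: insert 16 -> lo=[16] (size 1, max 16) hi=[42] (size 1, min 42) -> median=29
Step 3: insert 31 -> lo=[16, 31] (size 2, max 31) hi=[42] (size 1, min 42) -> median=31
Step 4: insert 39 -> lo=[16, 31] (size 2, max 31) hi=[39, 42] (size 2, min 39) -> median=35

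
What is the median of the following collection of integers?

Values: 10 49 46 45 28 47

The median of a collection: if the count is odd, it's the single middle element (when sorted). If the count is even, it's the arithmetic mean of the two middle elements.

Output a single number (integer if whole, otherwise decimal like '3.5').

Answer: 45.5

Derivation:
Step 1: insert 10 -> lo=[10] (size 1, max 10) hi=[] (size 0) -> median=10
Step 2: insert 49 -> lo=[10] (size 1, max 10) hi=[49] (size 1, min 49) -> median=29.5
Step 3: insert 46 -> lo=[10, 46] (size 2, max 46) hi=[49] (size 1, min 49) -> median=46
Step 4: insert 45 -> lo=[10, 45] (size 2, max 45) hi=[46, 49] (size 2, min 46) -> median=45.5
Step 5: insert 28 -> lo=[10, 28, 45] (size 3, max 45) hi=[46, 49] (size 2, min 46) -> median=45
Step 6: insert 47 -> lo=[10, 28, 45] (size 3, max 45) hi=[46, 47, 49] (size 3, min 46) -> median=45.5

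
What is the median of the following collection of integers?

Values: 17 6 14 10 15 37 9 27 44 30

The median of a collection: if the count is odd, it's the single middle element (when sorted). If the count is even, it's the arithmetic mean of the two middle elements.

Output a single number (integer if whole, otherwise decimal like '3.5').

Step 1: insert 17 -> lo=[17] (size 1, max 17) hi=[] (size 0) -> median=17
Step 2: insert 6 -> lo=[6] (size 1, max 6) hi=[17] (size 1, min 17) -> median=11.5
Step 3: insert 14 -> lo=[6, 14] (size 2, max 14) hi=[17] (size 1, min 17) -> median=14
Step 4: insert 10 -> lo=[6, 10] (size 2, max 10) hi=[14, 17] (size 2, min 14) -> median=12
Step 5: insert 15 -> lo=[6, 10, 14] (size 3, max 14) hi=[15, 17] (size 2, min 15) -> median=14
Step 6: insert 37 -> lo=[6, 10, 14] (size 3, max 14) hi=[15, 17, 37] (size 3, min 15) -> median=14.5
Step 7: insert 9 -> lo=[6, 9, 10, 14] (size 4, max 14) hi=[15, 17, 37] (size 3, min 15) -> median=14
Step 8: insert 27 -> lo=[6, 9, 10, 14] (size 4, max 14) hi=[15, 17, 27, 37] (size 4, min 15) -> median=14.5
Step 9: insert 44 -> lo=[6, 9, 10, 14, 15] (size 5, max 15) hi=[17, 27, 37, 44] (size 4, min 17) -> median=15
Step 10: insert 30 -> lo=[6, 9, 10, 14, 15] (size 5, max 15) hi=[17, 27, 30, 37, 44] (size 5, min 17) -> median=16

Answer: 16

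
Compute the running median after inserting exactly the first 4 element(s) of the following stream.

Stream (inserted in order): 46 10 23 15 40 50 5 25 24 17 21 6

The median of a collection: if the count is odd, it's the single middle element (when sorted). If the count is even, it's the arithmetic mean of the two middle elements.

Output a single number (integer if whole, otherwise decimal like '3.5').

Answer: 19

Derivation:
Step 1: insert 46 -> lo=[46] (size 1, max 46) hi=[] (size 0) -> median=46
Step 2: insert 10 -> lo=[10] (size 1, max 10) hi=[46] (size 1, min 46) -> median=28
Step 3: insert 23 -> lo=[10, 23] (size 2, max 23) hi=[46] (size 1, min 46) -> median=23
Step 4: insert 15 -> lo=[10, 15] (size 2, max 15) hi=[23, 46] (size 2, min 23) -> median=19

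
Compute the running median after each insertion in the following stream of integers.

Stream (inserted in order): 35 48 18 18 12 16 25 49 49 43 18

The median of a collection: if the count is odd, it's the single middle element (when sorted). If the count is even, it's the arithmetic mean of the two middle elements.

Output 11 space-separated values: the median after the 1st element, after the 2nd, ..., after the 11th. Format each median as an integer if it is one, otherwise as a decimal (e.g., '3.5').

Step 1: insert 35 -> lo=[35] (size 1, max 35) hi=[] (size 0) -> median=35
Step 2: insert 48 -> lo=[35] (size 1, max 35) hi=[48] (size 1, min 48) -> median=41.5
Step 3: insert 18 -> lo=[18, 35] (size 2, max 35) hi=[48] (size 1, min 48) -> median=35
Step 4: insert 18 -> lo=[18, 18] (size 2, max 18) hi=[35, 48] (size 2, min 35) -> median=26.5
Step 5: insert 12 -> lo=[12, 18, 18] (size 3, max 18) hi=[35, 48] (size 2, min 35) -> median=18
Step 6: insert 16 -> lo=[12, 16, 18] (size 3, max 18) hi=[18, 35, 48] (size 3, min 18) -> median=18
Step 7: insert 25 -> lo=[12, 16, 18, 18] (size 4, max 18) hi=[25, 35, 48] (size 3, min 25) -> median=18
Step 8: insert 49 -> lo=[12, 16, 18, 18] (size 4, max 18) hi=[25, 35, 48, 49] (size 4, min 25) -> median=21.5
Step 9: insert 49 -> lo=[12, 16, 18, 18, 25] (size 5, max 25) hi=[35, 48, 49, 49] (size 4, min 35) -> median=25
Step 10: insert 43 -> lo=[12, 16, 18, 18, 25] (size 5, max 25) hi=[35, 43, 48, 49, 49] (size 5, min 35) -> median=30
Step 11: insert 18 -> lo=[12, 16, 18, 18, 18, 25] (size 6, max 25) hi=[35, 43, 48, 49, 49] (size 5, min 35) -> median=25

Answer: 35 41.5 35 26.5 18 18 18 21.5 25 30 25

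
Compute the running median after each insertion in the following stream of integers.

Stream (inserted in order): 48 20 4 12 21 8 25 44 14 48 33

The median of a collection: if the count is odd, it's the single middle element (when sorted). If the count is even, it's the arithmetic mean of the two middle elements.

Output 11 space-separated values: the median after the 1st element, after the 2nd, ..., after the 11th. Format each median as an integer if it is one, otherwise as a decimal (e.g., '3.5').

Answer: 48 34 20 16 20 16 20 20.5 20 20.5 21

Derivation:
Step 1: insert 48 -> lo=[48] (size 1, max 48) hi=[] (size 0) -> median=48
Step 2: insert 20 -> lo=[20] (size 1, max 20) hi=[48] (size 1, min 48) -> median=34
Step 3: insert 4 -> lo=[4, 20] (size 2, max 20) hi=[48] (size 1, min 48) -> median=20
Step 4: insert 12 -> lo=[4, 12] (size 2, max 12) hi=[20, 48] (size 2, min 20) -> median=16
Step 5: insert 21 -> lo=[4, 12, 20] (size 3, max 20) hi=[21, 48] (size 2, min 21) -> median=20
Step 6: insert 8 -> lo=[4, 8, 12] (size 3, max 12) hi=[20, 21, 48] (size 3, min 20) -> median=16
Step 7: insert 25 -> lo=[4, 8, 12, 20] (size 4, max 20) hi=[21, 25, 48] (size 3, min 21) -> median=20
Step 8: insert 44 -> lo=[4, 8, 12, 20] (size 4, max 20) hi=[21, 25, 44, 48] (size 4, min 21) -> median=20.5
Step 9: insert 14 -> lo=[4, 8, 12, 14, 20] (size 5, max 20) hi=[21, 25, 44, 48] (size 4, min 21) -> median=20
Step 10: insert 48 -> lo=[4, 8, 12, 14, 20] (size 5, max 20) hi=[21, 25, 44, 48, 48] (size 5, min 21) -> median=20.5
Step 11: insert 33 -> lo=[4, 8, 12, 14, 20, 21] (size 6, max 21) hi=[25, 33, 44, 48, 48] (size 5, min 25) -> median=21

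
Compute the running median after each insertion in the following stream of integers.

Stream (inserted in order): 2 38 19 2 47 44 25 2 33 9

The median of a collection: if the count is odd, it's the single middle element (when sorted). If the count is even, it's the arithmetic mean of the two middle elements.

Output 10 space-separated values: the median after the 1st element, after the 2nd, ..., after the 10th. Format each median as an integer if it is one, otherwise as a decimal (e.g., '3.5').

Answer: 2 20 19 10.5 19 28.5 25 22 25 22

Derivation:
Step 1: insert 2 -> lo=[2] (size 1, max 2) hi=[] (size 0) -> median=2
Step 2: insert 38 -> lo=[2] (size 1, max 2) hi=[38] (size 1, min 38) -> median=20
Step 3: insert 19 -> lo=[2, 19] (size 2, max 19) hi=[38] (size 1, min 38) -> median=19
Step 4: insert 2 -> lo=[2, 2] (size 2, max 2) hi=[19, 38] (size 2, min 19) -> median=10.5
Step 5: insert 47 -> lo=[2, 2, 19] (size 3, max 19) hi=[38, 47] (size 2, min 38) -> median=19
Step 6: insert 44 -> lo=[2, 2, 19] (size 3, max 19) hi=[38, 44, 47] (size 3, min 38) -> median=28.5
Step 7: insert 25 -> lo=[2, 2, 19, 25] (size 4, max 25) hi=[38, 44, 47] (size 3, min 38) -> median=25
Step 8: insert 2 -> lo=[2, 2, 2, 19] (size 4, max 19) hi=[25, 38, 44, 47] (size 4, min 25) -> median=22
Step 9: insert 33 -> lo=[2, 2, 2, 19, 25] (size 5, max 25) hi=[33, 38, 44, 47] (size 4, min 33) -> median=25
Step 10: insert 9 -> lo=[2, 2, 2, 9, 19] (size 5, max 19) hi=[25, 33, 38, 44, 47] (size 5, min 25) -> median=22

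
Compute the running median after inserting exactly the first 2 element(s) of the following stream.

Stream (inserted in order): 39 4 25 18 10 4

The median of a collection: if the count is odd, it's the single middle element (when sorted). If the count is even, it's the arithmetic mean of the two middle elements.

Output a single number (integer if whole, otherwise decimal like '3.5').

Answer: 21.5

Derivation:
Step 1: insert 39 -> lo=[39] (size 1, max 39) hi=[] (size 0) -> median=39
Step 2: insert 4 -> lo=[4] (size 1, max 4) hi=[39] (size 1, min 39) -> median=21.5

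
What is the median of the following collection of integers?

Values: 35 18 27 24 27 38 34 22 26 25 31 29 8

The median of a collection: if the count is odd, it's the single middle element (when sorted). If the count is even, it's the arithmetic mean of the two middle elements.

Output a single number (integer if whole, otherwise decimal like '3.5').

Answer: 27

Derivation:
Step 1: insert 35 -> lo=[35] (size 1, max 35) hi=[] (size 0) -> median=35
Step 2: insert 18 -> lo=[18] (size 1, max 18) hi=[35] (size 1, min 35) -> median=26.5
Step 3: insert 27 -> lo=[18, 27] (size 2, max 27) hi=[35] (size 1, min 35) -> median=27
Step 4: insert 24 -> lo=[18, 24] (size 2, max 24) hi=[27, 35] (size 2, min 27) -> median=25.5
Step 5: insert 27 -> lo=[18, 24, 27] (size 3, max 27) hi=[27, 35] (size 2, min 27) -> median=27
Step 6: insert 38 -> lo=[18, 24, 27] (size 3, max 27) hi=[27, 35, 38] (size 3, min 27) -> median=27
Step 7: insert 34 -> lo=[18, 24, 27, 27] (size 4, max 27) hi=[34, 35, 38] (size 3, min 34) -> median=27
Step 8: insert 22 -> lo=[18, 22, 24, 27] (size 4, max 27) hi=[27, 34, 35, 38] (size 4, min 27) -> median=27
Step 9: insert 26 -> lo=[18, 22, 24, 26, 27] (size 5, max 27) hi=[27, 34, 35, 38] (size 4, min 27) -> median=27
Step 10: insert 25 -> lo=[18, 22, 24, 25, 26] (size 5, max 26) hi=[27, 27, 34, 35, 38] (size 5, min 27) -> median=26.5
Step 11: insert 31 -> lo=[18, 22, 24, 25, 26, 27] (size 6, max 27) hi=[27, 31, 34, 35, 38] (size 5, min 27) -> median=27
Step 12: insert 29 -> lo=[18, 22, 24, 25, 26, 27] (size 6, max 27) hi=[27, 29, 31, 34, 35, 38] (size 6, min 27) -> median=27
Step 13: insert 8 -> lo=[8, 18, 22, 24, 25, 26, 27] (size 7, max 27) hi=[27, 29, 31, 34, 35, 38] (size 6, min 27) -> median=27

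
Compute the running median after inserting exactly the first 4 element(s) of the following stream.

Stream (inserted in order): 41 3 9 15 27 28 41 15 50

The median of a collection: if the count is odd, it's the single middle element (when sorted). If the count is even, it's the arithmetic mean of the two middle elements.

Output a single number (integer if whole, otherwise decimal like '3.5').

Answer: 12

Derivation:
Step 1: insert 41 -> lo=[41] (size 1, max 41) hi=[] (size 0) -> median=41
Step 2: insert 3 -> lo=[3] (size 1, max 3) hi=[41] (size 1, min 41) -> median=22
Step 3: insert 9 -> lo=[3, 9] (size 2, max 9) hi=[41] (size 1, min 41) -> median=9
Step 4: insert 15 -> lo=[3, 9] (size 2, max 9) hi=[15, 41] (size 2, min 15) -> median=12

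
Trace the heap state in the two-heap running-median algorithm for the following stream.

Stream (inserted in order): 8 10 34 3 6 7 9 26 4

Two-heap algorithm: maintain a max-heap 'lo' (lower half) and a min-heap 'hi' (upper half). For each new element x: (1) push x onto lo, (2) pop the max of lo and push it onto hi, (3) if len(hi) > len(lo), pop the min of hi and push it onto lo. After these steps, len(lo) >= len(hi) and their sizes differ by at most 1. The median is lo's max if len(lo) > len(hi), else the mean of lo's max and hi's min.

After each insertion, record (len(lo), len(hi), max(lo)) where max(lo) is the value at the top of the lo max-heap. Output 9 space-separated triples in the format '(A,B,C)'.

Answer: (1,0,8) (1,1,8) (2,1,10) (2,2,8) (3,2,8) (3,3,7) (4,3,8) (4,4,8) (5,4,8)

Derivation:
Step 1: insert 8 -> lo=[8] hi=[] -> (len(lo)=1, len(hi)=0, max(lo)=8)
Step 2: insert 10 -> lo=[8] hi=[10] -> (len(lo)=1, len(hi)=1, max(lo)=8)
Step 3: insert 34 -> lo=[8, 10] hi=[34] -> (len(lo)=2, len(hi)=1, max(lo)=10)
Step 4: insert 3 -> lo=[3, 8] hi=[10, 34] -> (len(lo)=2, len(hi)=2, max(lo)=8)
Step 5: insert 6 -> lo=[3, 6, 8] hi=[10, 34] -> (len(lo)=3, len(hi)=2, max(lo)=8)
Step 6: insert 7 -> lo=[3, 6, 7] hi=[8, 10, 34] -> (len(lo)=3, len(hi)=3, max(lo)=7)
Step 7: insert 9 -> lo=[3, 6, 7, 8] hi=[9, 10, 34] -> (len(lo)=4, len(hi)=3, max(lo)=8)
Step 8: insert 26 -> lo=[3, 6, 7, 8] hi=[9, 10, 26, 34] -> (len(lo)=4, len(hi)=4, max(lo)=8)
Step 9: insert 4 -> lo=[3, 4, 6, 7, 8] hi=[9, 10, 26, 34] -> (len(lo)=5, len(hi)=4, max(lo)=8)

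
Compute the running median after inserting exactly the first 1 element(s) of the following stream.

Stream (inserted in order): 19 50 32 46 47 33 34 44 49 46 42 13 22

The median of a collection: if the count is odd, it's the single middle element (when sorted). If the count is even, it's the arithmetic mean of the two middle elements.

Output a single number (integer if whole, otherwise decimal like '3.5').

Answer: 19

Derivation:
Step 1: insert 19 -> lo=[19] (size 1, max 19) hi=[] (size 0) -> median=19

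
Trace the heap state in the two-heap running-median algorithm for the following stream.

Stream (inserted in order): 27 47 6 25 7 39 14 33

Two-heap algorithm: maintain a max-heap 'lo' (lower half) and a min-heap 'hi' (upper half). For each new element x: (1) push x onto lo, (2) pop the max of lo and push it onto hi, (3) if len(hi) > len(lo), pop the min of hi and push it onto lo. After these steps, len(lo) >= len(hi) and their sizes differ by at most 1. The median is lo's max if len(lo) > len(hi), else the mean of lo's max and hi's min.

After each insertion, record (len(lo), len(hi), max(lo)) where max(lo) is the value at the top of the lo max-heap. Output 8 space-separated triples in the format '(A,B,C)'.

Step 1: insert 27 -> lo=[27] hi=[] -> (len(lo)=1, len(hi)=0, max(lo)=27)
Step 2: insert 47 -> lo=[27] hi=[47] -> (len(lo)=1, len(hi)=1, max(lo)=27)
Step 3: insert 6 -> lo=[6, 27] hi=[47] -> (len(lo)=2, len(hi)=1, max(lo)=27)
Step 4: insert 25 -> lo=[6, 25] hi=[27, 47] -> (len(lo)=2, len(hi)=2, max(lo)=25)
Step 5: insert 7 -> lo=[6, 7, 25] hi=[27, 47] -> (len(lo)=3, len(hi)=2, max(lo)=25)
Step 6: insert 39 -> lo=[6, 7, 25] hi=[27, 39, 47] -> (len(lo)=3, len(hi)=3, max(lo)=25)
Step 7: insert 14 -> lo=[6, 7, 14, 25] hi=[27, 39, 47] -> (len(lo)=4, len(hi)=3, max(lo)=25)
Step 8: insert 33 -> lo=[6, 7, 14, 25] hi=[27, 33, 39, 47] -> (len(lo)=4, len(hi)=4, max(lo)=25)

Answer: (1,0,27) (1,1,27) (2,1,27) (2,2,25) (3,2,25) (3,3,25) (4,3,25) (4,4,25)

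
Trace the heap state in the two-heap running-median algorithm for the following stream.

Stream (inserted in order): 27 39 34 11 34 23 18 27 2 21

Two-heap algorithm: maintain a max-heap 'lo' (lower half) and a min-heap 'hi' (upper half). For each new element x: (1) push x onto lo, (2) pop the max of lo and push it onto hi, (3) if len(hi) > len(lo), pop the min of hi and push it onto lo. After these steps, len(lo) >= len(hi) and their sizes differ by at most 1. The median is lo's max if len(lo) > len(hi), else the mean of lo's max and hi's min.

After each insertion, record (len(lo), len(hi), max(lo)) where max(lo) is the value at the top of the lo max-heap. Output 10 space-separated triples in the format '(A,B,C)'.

Step 1: insert 27 -> lo=[27] hi=[] -> (len(lo)=1, len(hi)=0, max(lo)=27)
Step 2: insert 39 -> lo=[27] hi=[39] -> (len(lo)=1, len(hi)=1, max(lo)=27)
Step 3: insert 34 -> lo=[27, 34] hi=[39] -> (len(lo)=2, len(hi)=1, max(lo)=34)
Step 4: insert 11 -> lo=[11, 27] hi=[34, 39] -> (len(lo)=2, len(hi)=2, max(lo)=27)
Step 5: insert 34 -> lo=[11, 27, 34] hi=[34, 39] -> (len(lo)=3, len(hi)=2, max(lo)=34)
Step 6: insert 23 -> lo=[11, 23, 27] hi=[34, 34, 39] -> (len(lo)=3, len(hi)=3, max(lo)=27)
Step 7: insert 18 -> lo=[11, 18, 23, 27] hi=[34, 34, 39] -> (len(lo)=4, len(hi)=3, max(lo)=27)
Step 8: insert 27 -> lo=[11, 18, 23, 27] hi=[27, 34, 34, 39] -> (len(lo)=4, len(hi)=4, max(lo)=27)
Step 9: insert 2 -> lo=[2, 11, 18, 23, 27] hi=[27, 34, 34, 39] -> (len(lo)=5, len(hi)=4, max(lo)=27)
Step 10: insert 21 -> lo=[2, 11, 18, 21, 23] hi=[27, 27, 34, 34, 39] -> (len(lo)=5, len(hi)=5, max(lo)=23)

Answer: (1,0,27) (1,1,27) (2,1,34) (2,2,27) (3,2,34) (3,3,27) (4,3,27) (4,4,27) (5,4,27) (5,5,23)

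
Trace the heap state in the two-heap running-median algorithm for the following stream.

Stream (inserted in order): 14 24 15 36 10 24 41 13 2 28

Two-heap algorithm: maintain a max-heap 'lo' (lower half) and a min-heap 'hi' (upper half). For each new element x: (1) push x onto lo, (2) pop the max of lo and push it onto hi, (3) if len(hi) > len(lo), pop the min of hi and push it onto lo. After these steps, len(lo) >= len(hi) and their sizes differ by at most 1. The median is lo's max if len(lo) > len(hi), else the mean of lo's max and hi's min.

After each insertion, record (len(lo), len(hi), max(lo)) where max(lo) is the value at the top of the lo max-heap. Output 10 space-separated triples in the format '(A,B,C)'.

Answer: (1,0,14) (1,1,14) (2,1,15) (2,2,15) (3,2,15) (3,3,15) (4,3,24) (4,4,15) (5,4,15) (5,5,15)

Derivation:
Step 1: insert 14 -> lo=[14] hi=[] -> (len(lo)=1, len(hi)=0, max(lo)=14)
Step 2: insert 24 -> lo=[14] hi=[24] -> (len(lo)=1, len(hi)=1, max(lo)=14)
Step 3: insert 15 -> lo=[14, 15] hi=[24] -> (len(lo)=2, len(hi)=1, max(lo)=15)
Step 4: insert 36 -> lo=[14, 15] hi=[24, 36] -> (len(lo)=2, len(hi)=2, max(lo)=15)
Step 5: insert 10 -> lo=[10, 14, 15] hi=[24, 36] -> (len(lo)=3, len(hi)=2, max(lo)=15)
Step 6: insert 24 -> lo=[10, 14, 15] hi=[24, 24, 36] -> (len(lo)=3, len(hi)=3, max(lo)=15)
Step 7: insert 41 -> lo=[10, 14, 15, 24] hi=[24, 36, 41] -> (len(lo)=4, len(hi)=3, max(lo)=24)
Step 8: insert 13 -> lo=[10, 13, 14, 15] hi=[24, 24, 36, 41] -> (len(lo)=4, len(hi)=4, max(lo)=15)
Step 9: insert 2 -> lo=[2, 10, 13, 14, 15] hi=[24, 24, 36, 41] -> (len(lo)=5, len(hi)=4, max(lo)=15)
Step 10: insert 28 -> lo=[2, 10, 13, 14, 15] hi=[24, 24, 28, 36, 41] -> (len(lo)=5, len(hi)=5, max(lo)=15)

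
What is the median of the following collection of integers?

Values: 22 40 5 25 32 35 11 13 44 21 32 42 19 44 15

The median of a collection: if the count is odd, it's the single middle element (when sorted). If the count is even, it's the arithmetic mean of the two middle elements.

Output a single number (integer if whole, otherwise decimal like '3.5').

Answer: 25

Derivation:
Step 1: insert 22 -> lo=[22] (size 1, max 22) hi=[] (size 0) -> median=22
Step 2: insert 40 -> lo=[22] (size 1, max 22) hi=[40] (size 1, min 40) -> median=31
Step 3: insert 5 -> lo=[5, 22] (size 2, max 22) hi=[40] (size 1, min 40) -> median=22
Step 4: insert 25 -> lo=[5, 22] (size 2, max 22) hi=[25, 40] (size 2, min 25) -> median=23.5
Step 5: insert 32 -> lo=[5, 22, 25] (size 3, max 25) hi=[32, 40] (size 2, min 32) -> median=25
Step 6: insert 35 -> lo=[5, 22, 25] (size 3, max 25) hi=[32, 35, 40] (size 3, min 32) -> median=28.5
Step 7: insert 11 -> lo=[5, 11, 22, 25] (size 4, max 25) hi=[32, 35, 40] (size 3, min 32) -> median=25
Step 8: insert 13 -> lo=[5, 11, 13, 22] (size 4, max 22) hi=[25, 32, 35, 40] (size 4, min 25) -> median=23.5
Step 9: insert 44 -> lo=[5, 11, 13, 22, 25] (size 5, max 25) hi=[32, 35, 40, 44] (size 4, min 32) -> median=25
Step 10: insert 21 -> lo=[5, 11, 13, 21, 22] (size 5, max 22) hi=[25, 32, 35, 40, 44] (size 5, min 25) -> median=23.5
Step 11: insert 32 -> lo=[5, 11, 13, 21, 22, 25] (size 6, max 25) hi=[32, 32, 35, 40, 44] (size 5, min 32) -> median=25
Step 12: insert 42 -> lo=[5, 11, 13, 21, 22, 25] (size 6, max 25) hi=[32, 32, 35, 40, 42, 44] (size 6, min 32) -> median=28.5
Step 13: insert 19 -> lo=[5, 11, 13, 19, 21, 22, 25] (size 7, max 25) hi=[32, 32, 35, 40, 42, 44] (size 6, min 32) -> median=25
Step 14: insert 44 -> lo=[5, 11, 13, 19, 21, 22, 25] (size 7, max 25) hi=[32, 32, 35, 40, 42, 44, 44] (size 7, min 32) -> median=28.5
Step 15: insert 15 -> lo=[5, 11, 13, 15, 19, 21, 22, 25] (size 8, max 25) hi=[32, 32, 35, 40, 42, 44, 44] (size 7, min 32) -> median=25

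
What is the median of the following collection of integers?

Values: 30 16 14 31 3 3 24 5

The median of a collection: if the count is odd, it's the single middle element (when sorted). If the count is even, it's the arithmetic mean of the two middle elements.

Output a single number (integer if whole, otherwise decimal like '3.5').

Step 1: insert 30 -> lo=[30] (size 1, max 30) hi=[] (size 0) -> median=30
Step 2: insert 16 -> lo=[16] (size 1, max 16) hi=[30] (size 1, min 30) -> median=23
Step 3: insert 14 -> lo=[14, 16] (size 2, max 16) hi=[30] (size 1, min 30) -> median=16
Step 4: insert 31 -> lo=[14, 16] (size 2, max 16) hi=[30, 31] (size 2, min 30) -> median=23
Step 5: insert 3 -> lo=[3, 14, 16] (size 3, max 16) hi=[30, 31] (size 2, min 30) -> median=16
Step 6: insert 3 -> lo=[3, 3, 14] (size 3, max 14) hi=[16, 30, 31] (size 3, min 16) -> median=15
Step 7: insert 24 -> lo=[3, 3, 14, 16] (size 4, max 16) hi=[24, 30, 31] (size 3, min 24) -> median=16
Step 8: insert 5 -> lo=[3, 3, 5, 14] (size 4, max 14) hi=[16, 24, 30, 31] (size 4, min 16) -> median=15

Answer: 15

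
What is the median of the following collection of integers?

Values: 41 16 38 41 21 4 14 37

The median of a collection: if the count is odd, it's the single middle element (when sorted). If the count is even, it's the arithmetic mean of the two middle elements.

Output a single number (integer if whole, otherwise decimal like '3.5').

Answer: 29

Derivation:
Step 1: insert 41 -> lo=[41] (size 1, max 41) hi=[] (size 0) -> median=41
Step 2: insert 16 -> lo=[16] (size 1, max 16) hi=[41] (size 1, min 41) -> median=28.5
Step 3: insert 38 -> lo=[16, 38] (size 2, max 38) hi=[41] (size 1, min 41) -> median=38
Step 4: insert 41 -> lo=[16, 38] (size 2, max 38) hi=[41, 41] (size 2, min 41) -> median=39.5
Step 5: insert 21 -> lo=[16, 21, 38] (size 3, max 38) hi=[41, 41] (size 2, min 41) -> median=38
Step 6: insert 4 -> lo=[4, 16, 21] (size 3, max 21) hi=[38, 41, 41] (size 3, min 38) -> median=29.5
Step 7: insert 14 -> lo=[4, 14, 16, 21] (size 4, max 21) hi=[38, 41, 41] (size 3, min 38) -> median=21
Step 8: insert 37 -> lo=[4, 14, 16, 21] (size 4, max 21) hi=[37, 38, 41, 41] (size 4, min 37) -> median=29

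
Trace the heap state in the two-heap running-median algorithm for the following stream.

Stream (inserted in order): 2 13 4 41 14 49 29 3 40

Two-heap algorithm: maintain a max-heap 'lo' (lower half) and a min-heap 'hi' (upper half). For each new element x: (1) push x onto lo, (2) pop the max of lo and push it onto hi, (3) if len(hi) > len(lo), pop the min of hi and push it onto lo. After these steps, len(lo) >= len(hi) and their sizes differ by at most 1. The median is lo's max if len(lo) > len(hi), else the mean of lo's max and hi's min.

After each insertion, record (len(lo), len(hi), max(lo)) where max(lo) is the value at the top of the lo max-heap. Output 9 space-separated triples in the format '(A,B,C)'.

Step 1: insert 2 -> lo=[2] hi=[] -> (len(lo)=1, len(hi)=0, max(lo)=2)
Step 2: insert 13 -> lo=[2] hi=[13] -> (len(lo)=1, len(hi)=1, max(lo)=2)
Step 3: insert 4 -> lo=[2, 4] hi=[13] -> (len(lo)=2, len(hi)=1, max(lo)=4)
Step 4: insert 41 -> lo=[2, 4] hi=[13, 41] -> (len(lo)=2, len(hi)=2, max(lo)=4)
Step 5: insert 14 -> lo=[2, 4, 13] hi=[14, 41] -> (len(lo)=3, len(hi)=2, max(lo)=13)
Step 6: insert 49 -> lo=[2, 4, 13] hi=[14, 41, 49] -> (len(lo)=3, len(hi)=3, max(lo)=13)
Step 7: insert 29 -> lo=[2, 4, 13, 14] hi=[29, 41, 49] -> (len(lo)=4, len(hi)=3, max(lo)=14)
Step 8: insert 3 -> lo=[2, 3, 4, 13] hi=[14, 29, 41, 49] -> (len(lo)=4, len(hi)=4, max(lo)=13)
Step 9: insert 40 -> lo=[2, 3, 4, 13, 14] hi=[29, 40, 41, 49] -> (len(lo)=5, len(hi)=4, max(lo)=14)

Answer: (1,0,2) (1,1,2) (2,1,4) (2,2,4) (3,2,13) (3,3,13) (4,3,14) (4,4,13) (5,4,14)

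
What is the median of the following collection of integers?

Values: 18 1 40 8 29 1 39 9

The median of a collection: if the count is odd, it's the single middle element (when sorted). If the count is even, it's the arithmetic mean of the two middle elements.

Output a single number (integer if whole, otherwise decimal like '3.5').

Answer: 13.5

Derivation:
Step 1: insert 18 -> lo=[18] (size 1, max 18) hi=[] (size 0) -> median=18
Step 2: insert 1 -> lo=[1] (size 1, max 1) hi=[18] (size 1, min 18) -> median=9.5
Step 3: insert 40 -> lo=[1, 18] (size 2, max 18) hi=[40] (size 1, min 40) -> median=18
Step 4: insert 8 -> lo=[1, 8] (size 2, max 8) hi=[18, 40] (size 2, min 18) -> median=13
Step 5: insert 29 -> lo=[1, 8, 18] (size 3, max 18) hi=[29, 40] (size 2, min 29) -> median=18
Step 6: insert 1 -> lo=[1, 1, 8] (size 3, max 8) hi=[18, 29, 40] (size 3, min 18) -> median=13
Step 7: insert 39 -> lo=[1, 1, 8, 18] (size 4, max 18) hi=[29, 39, 40] (size 3, min 29) -> median=18
Step 8: insert 9 -> lo=[1, 1, 8, 9] (size 4, max 9) hi=[18, 29, 39, 40] (size 4, min 18) -> median=13.5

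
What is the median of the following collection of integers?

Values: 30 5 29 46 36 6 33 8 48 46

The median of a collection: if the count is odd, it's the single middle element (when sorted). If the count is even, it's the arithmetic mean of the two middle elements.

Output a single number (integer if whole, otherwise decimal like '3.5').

Answer: 31.5

Derivation:
Step 1: insert 30 -> lo=[30] (size 1, max 30) hi=[] (size 0) -> median=30
Step 2: insert 5 -> lo=[5] (size 1, max 5) hi=[30] (size 1, min 30) -> median=17.5
Step 3: insert 29 -> lo=[5, 29] (size 2, max 29) hi=[30] (size 1, min 30) -> median=29
Step 4: insert 46 -> lo=[5, 29] (size 2, max 29) hi=[30, 46] (size 2, min 30) -> median=29.5
Step 5: insert 36 -> lo=[5, 29, 30] (size 3, max 30) hi=[36, 46] (size 2, min 36) -> median=30
Step 6: insert 6 -> lo=[5, 6, 29] (size 3, max 29) hi=[30, 36, 46] (size 3, min 30) -> median=29.5
Step 7: insert 33 -> lo=[5, 6, 29, 30] (size 4, max 30) hi=[33, 36, 46] (size 3, min 33) -> median=30
Step 8: insert 8 -> lo=[5, 6, 8, 29] (size 4, max 29) hi=[30, 33, 36, 46] (size 4, min 30) -> median=29.5
Step 9: insert 48 -> lo=[5, 6, 8, 29, 30] (size 5, max 30) hi=[33, 36, 46, 48] (size 4, min 33) -> median=30
Step 10: insert 46 -> lo=[5, 6, 8, 29, 30] (size 5, max 30) hi=[33, 36, 46, 46, 48] (size 5, min 33) -> median=31.5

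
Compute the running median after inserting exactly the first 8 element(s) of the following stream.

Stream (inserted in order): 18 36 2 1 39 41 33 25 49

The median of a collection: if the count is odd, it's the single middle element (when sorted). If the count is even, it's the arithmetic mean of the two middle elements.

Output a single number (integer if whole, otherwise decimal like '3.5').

Answer: 29

Derivation:
Step 1: insert 18 -> lo=[18] (size 1, max 18) hi=[] (size 0) -> median=18
Step 2: insert 36 -> lo=[18] (size 1, max 18) hi=[36] (size 1, min 36) -> median=27
Step 3: insert 2 -> lo=[2, 18] (size 2, max 18) hi=[36] (size 1, min 36) -> median=18
Step 4: insert 1 -> lo=[1, 2] (size 2, max 2) hi=[18, 36] (size 2, min 18) -> median=10
Step 5: insert 39 -> lo=[1, 2, 18] (size 3, max 18) hi=[36, 39] (size 2, min 36) -> median=18
Step 6: insert 41 -> lo=[1, 2, 18] (size 3, max 18) hi=[36, 39, 41] (size 3, min 36) -> median=27
Step 7: insert 33 -> lo=[1, 2, 18, 33] (size 4, max 33) hi=[36, 39, 41] (size 3, min 36) -> median=33
Step 8: insert 25 -> lo=[1, 2, 18, 25] (size 4, max 25) hi=[33, 36, 39, 41] (size 4, min 33) -> median=29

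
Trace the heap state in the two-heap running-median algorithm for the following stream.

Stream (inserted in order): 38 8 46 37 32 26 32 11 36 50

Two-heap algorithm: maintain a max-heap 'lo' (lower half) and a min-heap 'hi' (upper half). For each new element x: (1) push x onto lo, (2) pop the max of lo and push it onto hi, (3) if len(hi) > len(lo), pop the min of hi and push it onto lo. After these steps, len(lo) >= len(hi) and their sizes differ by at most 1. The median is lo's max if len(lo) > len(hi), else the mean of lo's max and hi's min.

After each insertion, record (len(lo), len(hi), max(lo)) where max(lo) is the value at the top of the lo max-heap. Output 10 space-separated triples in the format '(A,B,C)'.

Step 1: insert 38 -> lo=[38] hi=[] -> (len(lo)=1, len(hi)=0, max(lo)=38)
Step 2: insert 8 -> lo=[8] hi=[38] -> (len(lo)=1, len(hi)=1, max(lo)=8)
Step 3: insert 46 -> lo=[8, 38] hi=[46] -> (len(lo)=2, len(hi)=1, max(lo)=38)
Step 4: insert 37 -> lo=[8, 37] hi=[38, 46] -> (len(lo)=2, len(hi)=2, max(lo)=37)
Step 5: insert 32 -> lo=[8, 32, 37] hi=[38, 46] -> (len(lo)=3, len(hi)=2, max(lo)=37)
Step 6: insert 26 -> lo=[8, 26, 32] hi=[37, 38, 46] -> (len(lo)=3, len(hi)=3, max(lo)=32)
Step 7: insert 32 -> lo=[8, 26, 32, 32] hi=[37, 38, 46] -> (len(lo)=4, len(hi)=3, max(lo)=32)
Step 8: insert 11 -> lo=[8, 11, 26, 32] hi=[32, 37, 38, 46] -> (len(lo)=4, len(hi)=4, max(lo)=32)
Step 9: insert 36 -> lo=[8, 11, 26, 32, 32] hi=[36, 37, 38, 46] -> (len(lo)=5, len(hi)=4, max(lo)=32)
Step 10: insert 50 -> lo=[8, 11, 26, 32, 32] hi=[36, 37, 38, 46, 50] -> (len(lo)=5, len(hi)=5, max(lo)=32)

Answer: (1,0,38) (1,1,8) (2,1,38) (2,2,37) (3,2,37) (3,3,32) (4,3,32) (4,4,32) (5,4,32) (5,5,32)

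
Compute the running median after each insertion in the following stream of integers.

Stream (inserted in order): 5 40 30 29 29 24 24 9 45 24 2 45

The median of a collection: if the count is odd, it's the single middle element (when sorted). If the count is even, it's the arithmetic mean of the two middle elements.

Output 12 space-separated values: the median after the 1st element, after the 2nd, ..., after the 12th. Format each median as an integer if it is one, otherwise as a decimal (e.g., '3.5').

Answer: 5 22.5 30 29.5 29 29 29 26.5 29 26.5 24 26.5

Derivation:
Step 1: insert 5 -> lo=[5] (size 1, max 5) hi=[] (size 0) -> median=5
Step 2: insert 40 -> lo=[5] (size 1, max 5) hi=[40] (size 1, min 40) -> median=22.5
Step 3: insert 30 -> lo=[5, 30] (size 2, max 30) hi=[40] (size 1, min 40) -> median=30
Step 4: insert 29 -> lo=[5, 29] (size 2, max 29) hi=[30, 40] (size 2, min 30) -> median=29.5
Step 5: insert 29 -> lo=[5, 29, 29] (size 3, max 29) hi=[30, 40] (size 2, min 30) -> median=29
Step 6: insert 24 -> lo=[5, 24, 29] (size 3, max 29) hi=[29, 30, 40] (size 3, min 29) -> median=29
Step 7: insert 24 -> lo=[5, 24, 24, 29] (size 4, max 29) hi=[29, 30, 40] (size 3, min 29) -> median=29
Step 8: insert 9 -> lo=[5, 9, 24, 24] (size 4, max 24) hi=[29, 29, 30, 40] (size 4, min 29) -> median=26.5
Step 9: insert 45 -> lo=[5, 9, 24, 24, 29] (size 5, max 29) hi=[29, 30, 40, 45] (size 4, min 29) -> median=29
Step 10: insert 24 -> lo=[5, 9, 24, 24, 24] (size 5, max 24) hi=[29, 29, 30, 40, 45] (size 5, min 29) -> median=26.5
Step 11: insert 2 -> lo=[2, 5, 9, 24, 24, 24] (size 6, max 24) hi=[29, 29, 30, 40, 45] (size 5, min 29) -> median=24
Step 12: insert 45 -> lo=[2, 5, 9, 24, 24, 24] (size 6, max 24) hi=[29, 29, 30, 40, 45, 45] (size 6, min 29) -> median=26.5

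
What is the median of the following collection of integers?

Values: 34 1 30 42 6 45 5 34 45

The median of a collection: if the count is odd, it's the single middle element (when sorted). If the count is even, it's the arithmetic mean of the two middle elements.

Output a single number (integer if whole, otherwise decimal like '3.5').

Step 1: insert 34 -> lo=[34] (size 1, max 34) hi=[] (size 0) -> median=34
Step 2: insert 1 -> lo=[1] (size 1, max 1) hi=[34] (size 1, min 34) -> median=17.5
Step 3: insert 30 -> lo=[1, 30] (size 2, max 30) hi=[34] (size 1, min 34) -> median=30
Step 4: insert 42 -> lo=[1, 30] (size 2, max 30) hi=[34, 42] (size 2, min 34) -> median=32
Step 5: insert 6 -> lo=[1, 6, 30] (size 3, max 30) hi=[34, 42] (size 2, min 34) -> median=30
Step 6: insert 45 -> lo=[1, 6, 30] (size 3, max 30) hi=[34, 42, 45] (size 3, min 34) -> median=32
Step 7: insert 5 -> lo=[1, 5, 6, 30] (size 4, max 30) hi=[34, 42, 45] (size 3, min 34) -> median=30
Step 8: insert 34 -> lo=[1, 5, 6, 30] (size 4, max 30) hi=[34, 34, 42, 45] (size 4, min 34) -> median=32
Step 9: insert 45 -> lo=[1, 5, 6, 30, 34] (size 5, max 34) hi=[34, 42, 45, 45] (size 4, min 34) -> median=34

Answer: 34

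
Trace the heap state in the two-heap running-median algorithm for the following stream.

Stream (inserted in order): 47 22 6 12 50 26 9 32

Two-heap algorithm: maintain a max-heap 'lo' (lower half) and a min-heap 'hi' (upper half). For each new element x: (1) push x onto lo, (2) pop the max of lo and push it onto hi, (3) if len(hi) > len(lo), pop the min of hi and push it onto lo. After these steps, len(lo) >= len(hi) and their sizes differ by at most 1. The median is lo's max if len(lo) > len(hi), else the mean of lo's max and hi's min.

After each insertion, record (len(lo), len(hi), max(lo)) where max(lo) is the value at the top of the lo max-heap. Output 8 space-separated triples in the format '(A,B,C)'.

Step 1: insert 47 -> lo=[47] hi=[] -> (len(lo)=1, len(hi)=0, max(lo)=47)
Step 2: insert 22 -> lo=[22] hi=[47] -> (len(lo)=1, len(hi)=1, max(lo)=22)
Step 3: insert 6 -> lo=[6, 22] hi=[47] -> (len(lo)=2, len(hi)=1, max(lo)=22)
Step 4: insert 12 -> lo=[6, 12] hi=[22, 47] -> (len(lo)=2, len(hi)=2, max(lo)=12)
Step 5: insert 50 -> lo=[6, 12, 22] hi=[47, 50] -> (len(lo)=3, len(hi)=2, max(lo)=22)
Step 6: insert 26 -> lo=[6, 12, 22] hi=[26, 47, 50] -> (len(lo)=3, len(hi)=3, max(lo)=22)
Step 7: insert 9 -> lo=[6, 9, 12, 22] hi=[26, 47, 50] -> (len(lo)=4, len(hi)=3, max(lo)=22)
Step 8: insert 32 -> lo=[6, 9, 12, 22] hi=[26, 32, 47, 50] -> (len(lo)=4, len(hi)=4, max(lo)=22)

Answer: (1,0,47) (1,1,22) (2,1,22) (2,2,12) (3,2,22) (3,3,22) (4,3,22) (4,4,22)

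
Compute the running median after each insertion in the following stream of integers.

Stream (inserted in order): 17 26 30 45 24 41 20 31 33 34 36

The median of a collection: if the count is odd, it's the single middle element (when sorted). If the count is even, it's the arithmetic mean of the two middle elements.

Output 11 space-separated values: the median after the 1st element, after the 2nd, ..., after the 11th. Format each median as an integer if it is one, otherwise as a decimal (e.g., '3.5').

Answer: 17 21.5 26 28 26 28 26 28 30 30.5 31

Derivation:
Step 1: insert 17 -> lo=[17] (size 1, max 17) hi=[] (size 0) -> median=17
Step 2: insert 26 -> lo=[17] (size 1, max 17) hi=[26] (size 1, min 26) -> median=21.5
Step 3: insert 30 -> lo=[17, 26] (size 2, max 26) hi=[30] (size 1, min 30) -> median=26
Step 4: insert 45 -> lo=[17, 26] (size 2, max 26) hi=[30, 45] (size 2, min 30) -> median=28
Step 5: insert 24 -> lo=[17, 24, 26] (size 3, max 26) hi=[30, 45] (size 2, min 30) -> median=26
Step 6: insert 41 -> lo=[17, 24, 26] (size 3, max 26) hi=[30, 41, 45] (size 3, min 30) -> median=28
Step 7: insert 20 -> lo=[17, 20, 24, 26] (size 4, max 26) hi=[30, 41, 45] (size 3, min 30) -> median=26
Step 8: insert 31 -> lo=[17, 20, 24, 26] (size 4, max 26) hi=[30, 31, 41, 45] (size 4, min 30) -> median=28
Step 9: insert 33 -> lo=[17, 20, 24, 26, 30] (size 5, max 30) hi=[31, 33, 41, 45] (size 4, min 31) -> median=30
Step 10: insert 34 -> lo=[17, 20, 24, 26, 30] (size 5, max 30) hi=[31, 33, 34, 41, 45] (size 5, min 31) -> median=30.5
Step 11: insert 36 -> lo=[17, 20, 24, 26, 30, 31] (size 6, max 31) hi=[33, 34, 36, 41, 45] (size 5, min 33) -> median=31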